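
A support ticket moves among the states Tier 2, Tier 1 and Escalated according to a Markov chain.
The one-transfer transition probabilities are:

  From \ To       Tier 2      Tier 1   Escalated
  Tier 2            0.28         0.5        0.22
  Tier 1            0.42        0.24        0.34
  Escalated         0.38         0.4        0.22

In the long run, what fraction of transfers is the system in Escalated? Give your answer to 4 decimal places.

0.2651

Let the stationary distribution be π with π = πP and π_1 + π_2 + π_3 = 1.
π_1 = 0.28·π_1 + 0.42·π_2 + 0.38·π_3
π_2 = 0.5·π_1 + 0.24·π_2 + 0.4·π_3
Solving with the normalization constraint gives π = (0.3591, 0.3758, 0.2651).
So the stationary probability of Escalated is 0.2651.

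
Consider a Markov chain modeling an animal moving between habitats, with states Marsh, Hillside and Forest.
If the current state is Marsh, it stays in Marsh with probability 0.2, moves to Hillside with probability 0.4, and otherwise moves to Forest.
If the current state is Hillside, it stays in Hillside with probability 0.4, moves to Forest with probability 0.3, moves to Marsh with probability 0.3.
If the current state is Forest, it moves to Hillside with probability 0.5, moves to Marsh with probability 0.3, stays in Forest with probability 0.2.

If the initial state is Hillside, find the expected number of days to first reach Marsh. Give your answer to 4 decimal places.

Let t(s) be the expected number of days to first reach Marsh from state s, with t(Marsh) = 0. Conditioning on the first day:
t(Hillside) = 1 + 0.4·t(Hillside) + 0.3·t(Forest)
t(Forest) = 1 + 0.5·t(Hillside) + 0.2·t(Forest)
Solving: t(Hillside) = 3.3333, t(Forest) = 3.3333.
Expected days from Hillside to Marsh: 3.3333.

3.3333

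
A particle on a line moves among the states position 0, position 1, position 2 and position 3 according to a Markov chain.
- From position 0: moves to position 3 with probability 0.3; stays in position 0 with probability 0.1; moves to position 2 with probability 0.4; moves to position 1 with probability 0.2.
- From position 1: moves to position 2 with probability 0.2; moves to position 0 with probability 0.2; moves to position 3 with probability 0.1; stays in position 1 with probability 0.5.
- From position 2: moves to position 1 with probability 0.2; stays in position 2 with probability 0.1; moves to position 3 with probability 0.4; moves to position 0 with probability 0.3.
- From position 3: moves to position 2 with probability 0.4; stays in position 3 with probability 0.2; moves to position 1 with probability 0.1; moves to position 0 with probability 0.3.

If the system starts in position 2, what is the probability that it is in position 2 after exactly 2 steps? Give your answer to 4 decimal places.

0.3300

Propagate the distribution vector 2 steps from position 2.
After 0 steps: (0.0000, 0.0000, 1.0000, 0.0000)
After 1 step: (0.3000, 0.2000, 0.1000, 0.4000)
After 2 steps: (0.2200, 0.2200, 0.3300, 0.2300)
P(in position 2 after 2 steps) = 0.3300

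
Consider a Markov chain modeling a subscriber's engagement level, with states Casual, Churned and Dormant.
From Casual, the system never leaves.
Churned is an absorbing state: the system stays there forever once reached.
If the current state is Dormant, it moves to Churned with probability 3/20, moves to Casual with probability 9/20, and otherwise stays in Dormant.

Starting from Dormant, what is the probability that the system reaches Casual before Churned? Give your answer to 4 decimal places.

0.7500

Let h(s) be the probability of absorption at Casual starting from transient state s. Then h(Casual) = 1 and h(Churned) = 0. By first-step analysis:
h(Dormant) = 0.45·1 + 0.15·0 + 0.4·h(Dormant)
Solving: h(Dormant) = 0.7500.
Starting from Dormant, the probability is 0.7500.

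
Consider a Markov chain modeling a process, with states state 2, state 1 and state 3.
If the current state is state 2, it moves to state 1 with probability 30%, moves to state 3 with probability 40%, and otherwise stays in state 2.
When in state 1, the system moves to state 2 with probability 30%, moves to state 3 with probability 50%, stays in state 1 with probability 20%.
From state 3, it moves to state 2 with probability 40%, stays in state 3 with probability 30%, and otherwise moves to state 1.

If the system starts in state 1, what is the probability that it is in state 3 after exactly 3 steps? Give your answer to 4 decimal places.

Propagate the distribution vector 3 steps from state 1.
After 0 steps: (0.0000, 1.0000, 0.0000)
After 1 step: (0.3000, 0.2000, 0.5000)
After 2 steps: (0.3500, 0.2800, 0.3700)
After 3 steps: (0.3370, 0.2720, 0.3910)
P(in state 3 after 3 steps) = 0.3910

0.3910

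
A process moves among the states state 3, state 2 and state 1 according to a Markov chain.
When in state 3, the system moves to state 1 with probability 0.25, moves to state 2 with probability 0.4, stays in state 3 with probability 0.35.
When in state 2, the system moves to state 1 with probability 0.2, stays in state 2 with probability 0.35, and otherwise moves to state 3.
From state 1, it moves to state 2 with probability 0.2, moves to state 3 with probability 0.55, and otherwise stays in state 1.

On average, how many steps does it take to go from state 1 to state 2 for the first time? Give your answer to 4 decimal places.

Let t(s) be the expected number of steps to first reach state 2 from state s, with t(state 2) = 0. Conditioning on the first step:
t(state 3) = 1 + 0.35·t(state 3) + 0.25·t(state 1)
t(state 1) = 1 + 0.55·t(state 3) + 0.25·t(state 1)
Solving: t(state 3) = 2.8571, t(state 1) = 3.4286.
Expected steps from state 1 to state 2: 3.4286.

3.4286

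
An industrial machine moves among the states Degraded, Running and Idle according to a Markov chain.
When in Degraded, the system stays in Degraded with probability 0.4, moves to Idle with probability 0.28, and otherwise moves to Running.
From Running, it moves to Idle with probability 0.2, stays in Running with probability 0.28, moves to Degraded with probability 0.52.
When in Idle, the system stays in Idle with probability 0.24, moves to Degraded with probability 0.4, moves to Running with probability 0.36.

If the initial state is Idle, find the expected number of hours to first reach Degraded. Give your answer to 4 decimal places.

Let t(s) be the expected number of hours to first reach Degraded from state s, with t(Degraded) = 0. Conditioning on the first hour:
t(Running) = 1 + 0.28·t(Running) + 0.2·t(Idle)
t(Idle) = 1 + 0.36·t(Running) + 0.24·t(Idle)
Solving: t(Running) = 2.0202, t(Idle) = 2.2727.
Expected hours from Idle to Degraded: 2.2727.

2.2727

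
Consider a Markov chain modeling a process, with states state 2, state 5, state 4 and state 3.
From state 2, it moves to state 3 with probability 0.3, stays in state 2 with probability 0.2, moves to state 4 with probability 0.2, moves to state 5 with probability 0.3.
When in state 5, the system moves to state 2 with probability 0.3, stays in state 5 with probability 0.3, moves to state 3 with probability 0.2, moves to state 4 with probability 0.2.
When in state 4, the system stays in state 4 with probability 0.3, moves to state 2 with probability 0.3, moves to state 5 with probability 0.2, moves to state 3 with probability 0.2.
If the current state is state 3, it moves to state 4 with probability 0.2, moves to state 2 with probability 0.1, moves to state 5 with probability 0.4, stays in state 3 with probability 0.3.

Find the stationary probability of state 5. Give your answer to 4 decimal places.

0.3025

Let the stationary distribution be π with π = πP and π_1 + π_2 + π_3 + π_4 = 1.
π_1 = 0.2·π_1 + 0.3·π_2 + 0.3·π_3 + 0.1·π_4
π_2 = 0.3·π_1 + 0.3·π_2 + 0.2·π_3 + 0.4·π_4
π_3 = 0.2·π_1 + 0.2·π_2 + 0.3·π_3 + 0.2·π_4
Solving with the normalization constraint gives π = (0.2277, 0.3025, 0.2222, 0.2475).
So the stationary probability of state 5 is 0.3025.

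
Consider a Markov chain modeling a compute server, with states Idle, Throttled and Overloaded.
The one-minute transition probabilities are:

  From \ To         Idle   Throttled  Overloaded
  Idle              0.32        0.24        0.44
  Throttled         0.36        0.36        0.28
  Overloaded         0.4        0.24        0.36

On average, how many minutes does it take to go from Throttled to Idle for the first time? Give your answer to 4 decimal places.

Let t(s) be the expected number of minutes to first reach Idle from state s, with t(Idle) = 0. Conditioning on the first minute:
t(Throttled) = 1 + 0.36·t(Throttled) + 0.28·t(Overloaded)
t(Overloaded) = 1 + 0.24·t(Throttled) + 0.36·t(Overloaded)
Solving: t(Throttled) = 2.6869, t(Overloaded) = 2.5701.
Expected minutes from Throttled to Idle: 2.6869.

2.6869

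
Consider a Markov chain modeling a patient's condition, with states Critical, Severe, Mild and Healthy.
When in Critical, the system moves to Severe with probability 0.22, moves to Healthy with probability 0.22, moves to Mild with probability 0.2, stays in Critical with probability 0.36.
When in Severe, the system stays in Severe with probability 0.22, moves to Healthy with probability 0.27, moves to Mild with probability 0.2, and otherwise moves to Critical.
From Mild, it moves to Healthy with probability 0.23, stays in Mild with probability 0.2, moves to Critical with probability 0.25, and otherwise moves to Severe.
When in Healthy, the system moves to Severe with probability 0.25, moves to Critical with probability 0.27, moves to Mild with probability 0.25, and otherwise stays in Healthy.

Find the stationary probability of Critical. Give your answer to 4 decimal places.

Let the stationary distribution be π with π = πP and π_1 + π_2 + π_3 + π_4 = 1.
π_1 = 0.36·π_1 + 0.31·π_2 + 0.25·π_3 + 0.27·π_4
π_2 = 0.22·π_1 + 0.22·π_2 + 0.32·π_3 + 0.25·π_4
π_3 = 0.2·π_1 + 0.2·π_2 + 0.2·π_3 + 0.25·π_4
Solving with the normalization constraint gives π = (0.3030, 0.2483, 0.2118, 0.2369).
So the stationary probability of Critical is 0.3030.

0.3030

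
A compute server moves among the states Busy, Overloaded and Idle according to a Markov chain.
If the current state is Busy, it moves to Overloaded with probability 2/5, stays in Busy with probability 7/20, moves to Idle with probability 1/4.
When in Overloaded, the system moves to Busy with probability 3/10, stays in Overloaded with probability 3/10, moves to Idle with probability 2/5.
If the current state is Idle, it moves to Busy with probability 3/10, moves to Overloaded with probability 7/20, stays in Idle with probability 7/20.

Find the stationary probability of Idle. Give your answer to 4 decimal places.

0.3358

Let the stationary distribution be π with π = πP and π_1 + π_2 + π_3 = 1.
π_1 = 0.35·π_1 + 0.3·π_2 + 0.3·π_3
π_2 = 0.4·π_1 + 0.3·π_2 + 0.35·π_3
Solving with the normalization constraint gives π = (0.3158, 0.3484, 0.3358).
So the stationary probability of Idle is 0.3358.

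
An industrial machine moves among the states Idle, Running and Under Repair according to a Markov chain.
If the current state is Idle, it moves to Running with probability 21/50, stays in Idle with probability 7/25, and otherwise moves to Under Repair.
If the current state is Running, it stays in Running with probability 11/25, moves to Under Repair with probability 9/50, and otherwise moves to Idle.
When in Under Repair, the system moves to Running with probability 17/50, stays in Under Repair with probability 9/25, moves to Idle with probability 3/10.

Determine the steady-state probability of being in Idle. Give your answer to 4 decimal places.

0.3260

Let the stationary distribution be π with π = πP and π_1 + π_2 + π_3 = 1.
π_1 = 0.28·π_1 + 0.38·π_2 + 0.3·π_3
π_2 = 0.42·π_1 + 0.44·π_2 + 0.34·π_3
Solving with the normalization constraint gives π = (0.3260, 0.4068, 0.2672).
So the stationary probability of Idle is 0.3260.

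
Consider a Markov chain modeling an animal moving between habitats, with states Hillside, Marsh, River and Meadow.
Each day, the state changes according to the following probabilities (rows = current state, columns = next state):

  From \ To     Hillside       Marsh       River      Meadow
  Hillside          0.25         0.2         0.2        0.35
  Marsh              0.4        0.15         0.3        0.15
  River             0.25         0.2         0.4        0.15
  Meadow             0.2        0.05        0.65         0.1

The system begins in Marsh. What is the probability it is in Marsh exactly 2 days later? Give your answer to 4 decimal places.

0.1700

Propagate the distribution vector 2 days from Marsh.
After 0 days: (0.0000, 1.0000, 0.0000, 0.0000)
After 1 day: (0.4000, 0.1500, 0.3000, 0.1500)
After 2 days: (0.2650, 0.1700, 0.3425, 0.2225)
P(in Marsh after 2 days) = 0.1700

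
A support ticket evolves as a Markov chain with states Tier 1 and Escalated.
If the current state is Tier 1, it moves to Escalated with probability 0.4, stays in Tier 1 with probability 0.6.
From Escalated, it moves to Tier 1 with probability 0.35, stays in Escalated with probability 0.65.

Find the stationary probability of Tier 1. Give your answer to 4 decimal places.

0.4667

Let the stationary distribution be π with π = πP and π_1 + π_2 = 1.
π_1 = 0.6·π_1 + 0.35·π_2
Solving with the normalization constraint gives π = (0.4667, 0.5333).
So the stationary probability of Tier 1 is 0.4667.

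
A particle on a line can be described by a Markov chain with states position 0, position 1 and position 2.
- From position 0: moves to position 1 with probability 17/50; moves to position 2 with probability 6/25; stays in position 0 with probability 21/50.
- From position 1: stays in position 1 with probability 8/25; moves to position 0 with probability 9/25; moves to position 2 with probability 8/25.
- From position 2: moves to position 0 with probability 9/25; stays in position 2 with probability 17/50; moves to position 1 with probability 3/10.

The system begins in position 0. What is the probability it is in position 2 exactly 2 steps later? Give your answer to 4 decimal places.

0.2912

Sum over the intermediate state after 1 step:
P = P(position 0→position 0)·P(position 0→position 2) + P(position 0→position 1)·P(position 1→position 2) + P(position 0→position 2)·P(position 2→position 2)
  = 0.42×0.24 + 0.34×0.32 + 0.24×0.34
  = 0.1008 + 0.1088 + 0.0816 = 0.2912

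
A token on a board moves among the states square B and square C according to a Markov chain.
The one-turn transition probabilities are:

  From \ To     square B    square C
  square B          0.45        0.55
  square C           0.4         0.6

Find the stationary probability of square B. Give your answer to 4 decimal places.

0.4211

Let the stationary distribution be π with π = πP and π_1 + π_2 = 1.
π_1 = 0.45·π_1 + 0.4·π_2
Solving with the normalization constraint gives π = (0.4211, 0.5789).
So the stationary probability of square B is 0.4211.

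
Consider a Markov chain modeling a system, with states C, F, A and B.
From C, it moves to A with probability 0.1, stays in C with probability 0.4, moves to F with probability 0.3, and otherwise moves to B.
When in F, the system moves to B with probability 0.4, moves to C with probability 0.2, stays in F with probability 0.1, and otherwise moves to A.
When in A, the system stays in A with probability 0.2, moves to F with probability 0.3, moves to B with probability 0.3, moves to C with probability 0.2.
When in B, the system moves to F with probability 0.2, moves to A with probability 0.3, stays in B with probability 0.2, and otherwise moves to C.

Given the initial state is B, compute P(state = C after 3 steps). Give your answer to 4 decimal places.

Propagate the distribution vector 3 steps from B.
After 0 steps: (0.0000, 0.0000, 0.0000, 1.0000)
After 1 step: (0.3000, 0.2000, 0.3000, 0.2000)
After 2 steps: (0.2800, 0.2400, 0.2100, 0.2700)
After 3 steps: (0.2830, 0.2250, 0.2230, 0.2690)
P(in C after 3 steps) = 0.2830

0.2830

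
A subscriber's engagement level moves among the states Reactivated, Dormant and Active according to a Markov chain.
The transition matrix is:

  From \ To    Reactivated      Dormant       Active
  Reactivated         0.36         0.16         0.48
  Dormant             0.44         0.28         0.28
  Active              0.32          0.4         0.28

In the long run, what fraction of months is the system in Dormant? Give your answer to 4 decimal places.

0.2783

Let the stationary distribution be π with π = πP and π_1 + π_2 + π_3 = 1.
π_1 = 0.36·π_1 + 0.44·π_2 + 0.32·π_3
π_2 = 0.16·π_1 + 0.28·π_2 + 0.4·π_3
Solving with the normalization constraint gives π = (0.3681, 0.2783, 0.3536).
So the stationary probability of Dormant is 0.2783.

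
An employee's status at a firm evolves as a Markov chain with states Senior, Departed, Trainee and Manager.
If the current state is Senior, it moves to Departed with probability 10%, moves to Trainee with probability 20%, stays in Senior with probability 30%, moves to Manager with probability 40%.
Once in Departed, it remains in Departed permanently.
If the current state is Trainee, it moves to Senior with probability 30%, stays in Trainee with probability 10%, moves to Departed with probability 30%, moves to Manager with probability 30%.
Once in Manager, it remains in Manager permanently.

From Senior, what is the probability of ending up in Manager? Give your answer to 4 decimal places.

0.7368

Let h(s) be the probability of absorption at Manager starting from transient state s. Then h(Manager) = 1 and h(Departed) = 0. By first-step analysis:
h(Senior) = 0.3·h(Senior) + 0.1·0 + 0.2·h(Trainee) + 0.4·1
h(Trainee) = 0.3·h(Senior) + 0.3·0 + 0.1·h(Trainee) + 0.3·1
Solving: h(Senior) = 0.7368, h(Trainee) = 0.5789.
Starting from Senior, the probability is 0.7368.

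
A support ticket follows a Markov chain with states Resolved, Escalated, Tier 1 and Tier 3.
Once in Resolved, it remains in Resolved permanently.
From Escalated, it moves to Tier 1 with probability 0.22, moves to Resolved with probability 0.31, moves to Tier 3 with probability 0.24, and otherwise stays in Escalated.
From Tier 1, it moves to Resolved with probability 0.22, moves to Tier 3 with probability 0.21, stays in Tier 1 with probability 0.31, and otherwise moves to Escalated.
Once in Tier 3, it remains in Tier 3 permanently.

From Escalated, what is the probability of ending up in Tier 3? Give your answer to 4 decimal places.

0.4467

Let h(s) be the probability of absorption at Tier 3 starting from transient state s. Then h(Tier 3) = 1 and h(Resolved) = 0. By first-step analysis:
h(Escalated) = 0.31·0 + 0.23·h(Escalated) + 0.22·h(Tier 1) + 0.24·1
h(Tier 1) = 0.22·0 + 0.26·h(Escalated) + 0.31·h(Tier 1) + 0.21·1
Solving: h(Escalated) = 0.4467, h(Tier 1) = 0.4727.
Starting from Escalated, the probability is 0.4467.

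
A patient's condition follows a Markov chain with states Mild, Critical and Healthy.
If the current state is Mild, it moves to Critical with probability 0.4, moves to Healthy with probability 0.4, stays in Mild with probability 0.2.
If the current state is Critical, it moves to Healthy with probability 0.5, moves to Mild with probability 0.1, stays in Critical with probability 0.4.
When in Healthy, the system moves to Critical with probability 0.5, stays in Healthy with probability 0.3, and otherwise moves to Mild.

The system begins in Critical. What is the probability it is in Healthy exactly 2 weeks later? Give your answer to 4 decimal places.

0.3900

Sum over the intermediate state after 1 week:
P = P(Critical→Mild)·P(Mild→Healthy) + P(Critical→Critical)·P(Critical→Healthy) + P(Critical→Healthy)·P(Healthy→Healthy)
  = 0.1×0.4 + 0.4×0.5 + 0.5×0.3
  = 0.0400 + 0.2000 + 0.1500 = 0.3900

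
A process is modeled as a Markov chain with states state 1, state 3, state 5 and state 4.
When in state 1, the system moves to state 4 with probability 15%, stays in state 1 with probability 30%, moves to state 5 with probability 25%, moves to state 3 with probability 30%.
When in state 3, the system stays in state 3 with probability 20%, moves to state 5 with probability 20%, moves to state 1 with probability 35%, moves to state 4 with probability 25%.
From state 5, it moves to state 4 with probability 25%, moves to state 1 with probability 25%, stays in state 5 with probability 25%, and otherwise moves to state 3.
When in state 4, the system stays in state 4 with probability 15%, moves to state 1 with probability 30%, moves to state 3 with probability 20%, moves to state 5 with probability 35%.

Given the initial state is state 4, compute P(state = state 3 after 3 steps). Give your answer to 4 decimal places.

0.2420

Propagate the distribution vector 3 steps from state 4.
After 0 steps: (0.0000, 0.0000, 0.0000, 1.0000)
After 1 step: (0.3000, 0.2000, 0.3500, 0.1500)
After 2 steps: (0.2925, 0.2475, 0.2550, 0.2050)
After 3 steps: (0.2996, 0.2420, 0.2581, 0.2003)
P(in state 3 after 3 steps) = 0.2420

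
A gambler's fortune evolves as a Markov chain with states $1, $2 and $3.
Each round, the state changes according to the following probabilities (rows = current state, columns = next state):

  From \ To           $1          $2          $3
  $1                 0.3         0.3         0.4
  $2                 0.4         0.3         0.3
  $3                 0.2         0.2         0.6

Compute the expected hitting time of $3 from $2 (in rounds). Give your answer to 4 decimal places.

2.9730

Let t(s) be the expected number of rounds to first reach $3 from state s, with t($3) = 0. Conditioning on the first round:
t($1) = 1 + 0.3·t($1) + 0.3·t($2)
t($2) = 1 + 0.4·t($1) + 0.3·t($2)
Solving: t($1) = 2.7027, t($2) = 2.9730.
Expected rounds from $2 to $3: 2.9730.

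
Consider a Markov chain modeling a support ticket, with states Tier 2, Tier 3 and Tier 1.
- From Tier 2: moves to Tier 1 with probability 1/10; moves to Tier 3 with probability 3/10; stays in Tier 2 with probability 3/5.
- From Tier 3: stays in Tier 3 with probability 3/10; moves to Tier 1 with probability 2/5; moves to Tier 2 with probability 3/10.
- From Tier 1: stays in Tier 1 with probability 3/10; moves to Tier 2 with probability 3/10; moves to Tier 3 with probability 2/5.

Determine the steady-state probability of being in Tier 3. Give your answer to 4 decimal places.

Let the stationary distribution be π with π = πP and π_1 + π_2 + π_3 = 1.
π_1 = 0.6·π_1 + 0.3·π_2 + 0.3·π_3
π_2 = 0.3·π_1 + 0.3·π_2 + 0.4·π_3
Solving with the normalization constraint gives π = (0.4286, 0.3247, 0.2468).
So the stationary probability of Tier 3 is 0.3247.

0.3247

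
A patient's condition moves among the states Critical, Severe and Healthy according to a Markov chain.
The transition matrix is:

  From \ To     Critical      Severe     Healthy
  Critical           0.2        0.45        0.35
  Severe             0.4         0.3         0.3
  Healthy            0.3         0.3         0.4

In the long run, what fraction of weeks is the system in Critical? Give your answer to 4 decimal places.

0.3041

Let the stationary distribution be π with π = πP and π_1 + π_2 + π_3 = 1.
π_1 = 0.2·π_1 + 0.4·π_2 + 0.3·π_3
π_2 = 0.45·π_1 + 0.3·π_2 + 0.3·π_3
Solving with the normalization constraint gives π = (0.3041, 0.3456, 0.3502).
So the stationary probability of Critical is 0.3041.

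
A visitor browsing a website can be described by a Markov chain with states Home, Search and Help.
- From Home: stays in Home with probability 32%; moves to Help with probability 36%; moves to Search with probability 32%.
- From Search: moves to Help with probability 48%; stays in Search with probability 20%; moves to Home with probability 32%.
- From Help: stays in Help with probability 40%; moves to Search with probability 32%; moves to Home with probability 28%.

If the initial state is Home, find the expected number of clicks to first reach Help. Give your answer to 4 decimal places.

Let t(s) be the expected number of clicks to first reach Help from state s, with t(Help) = 0. Conditioning on the first click:
t(Home) = 1 + 0.32·t(Home) + 0.32·t(Search)
t(Search) = 1 + 0.32·t(Home) + 0.2·t(Search)
Solving: t(Home) = 2.5362, t(Search) = 2.2645.
Expected clicks from Home to Help: 2.5362.

2.5362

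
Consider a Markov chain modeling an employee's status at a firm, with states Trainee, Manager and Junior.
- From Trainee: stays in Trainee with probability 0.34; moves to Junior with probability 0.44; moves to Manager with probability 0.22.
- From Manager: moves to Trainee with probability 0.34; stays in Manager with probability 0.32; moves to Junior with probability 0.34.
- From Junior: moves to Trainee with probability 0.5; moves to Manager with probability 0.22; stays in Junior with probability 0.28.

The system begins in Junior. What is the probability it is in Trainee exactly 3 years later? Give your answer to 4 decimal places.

Propagate the distribution vector 3 years from Junior.
After 0 years: (0.0000, 0.0000, 1.0000)
After 1 year: (0.5000, 0.2200, 0.2800)
After 2 years: (0.3848, 0.2420, 0.3732)
After 3 years: (0.3997, 0.2442, 0.3561)
P(in Trainee after 3 years) = 0.3997

0.3997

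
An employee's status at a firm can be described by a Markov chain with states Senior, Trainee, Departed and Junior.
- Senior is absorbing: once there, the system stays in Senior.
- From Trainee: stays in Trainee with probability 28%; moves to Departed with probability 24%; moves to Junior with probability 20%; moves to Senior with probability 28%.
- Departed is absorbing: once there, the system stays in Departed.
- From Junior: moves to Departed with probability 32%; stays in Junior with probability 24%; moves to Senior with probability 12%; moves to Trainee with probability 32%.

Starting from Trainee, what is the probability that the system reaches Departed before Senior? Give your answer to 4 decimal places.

Let h(s) be the probability of absorption at Departed starting from transient state s. Then h(Departed) = 1 and h(Senior) = 0. By first-step analysis:
h(Trainee) = 0.28·0 + 0.28·h(Trainee) + 0.24·1 + 0.2·h(Junior)
h(Junior) = 0.12·0 + 0.32·h(Trainee) + 0.32·1 + 0.24·h(Junior)
Solving: h(Trainee) = 0.5099, h(Junior) = 0.6358.
Starting from Trainee, the probability is 0.5099.

0.5099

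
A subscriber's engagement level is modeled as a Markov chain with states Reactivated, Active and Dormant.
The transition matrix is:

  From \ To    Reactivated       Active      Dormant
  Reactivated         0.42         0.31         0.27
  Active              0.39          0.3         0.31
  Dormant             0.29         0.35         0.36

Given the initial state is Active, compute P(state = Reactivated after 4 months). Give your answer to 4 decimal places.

Propagate the distribution vector 4 months from Active.
After 0 months: (0.0000, 1.0000, 0.0000)
After 1 month: (0.3900, 0.3000, 0.3100)
After 2 months: (0.3707, 0.3194, 0.3099)
After 3 months: (0.3701, 0.3192, 0.3107)
After 4 months: (0.3700, 0.3192, 0.3107)
P(in Reactivated after 4 months) = 0.3700

0.3700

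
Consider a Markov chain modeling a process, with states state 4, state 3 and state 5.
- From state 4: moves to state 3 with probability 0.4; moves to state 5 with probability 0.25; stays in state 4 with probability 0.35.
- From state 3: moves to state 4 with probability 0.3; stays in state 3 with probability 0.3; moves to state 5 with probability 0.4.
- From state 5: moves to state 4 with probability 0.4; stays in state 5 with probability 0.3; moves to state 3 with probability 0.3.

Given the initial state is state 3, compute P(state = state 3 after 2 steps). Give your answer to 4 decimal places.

Sum over the intermediate state after 1 step:
P = P(state 3→state 4)·P(state 4→state 3) + P(state 3→state 3)·P(state 3→state 3) + P(state 3→state 5)·P(state 5→state 3)
  = 0.3×0.4 + 0.3×0.3 + 0.4×0.3
  = 0.1200 + 0.0900 + 0.1200 = 0.3300

0.3300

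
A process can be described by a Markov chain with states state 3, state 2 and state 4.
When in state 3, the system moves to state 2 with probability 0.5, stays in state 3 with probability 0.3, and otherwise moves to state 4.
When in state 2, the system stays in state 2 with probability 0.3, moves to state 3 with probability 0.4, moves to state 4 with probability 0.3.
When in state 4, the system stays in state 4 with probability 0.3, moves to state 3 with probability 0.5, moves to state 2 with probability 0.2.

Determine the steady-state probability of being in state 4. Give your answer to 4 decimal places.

Let the stationary distribution be π with π = πP and π_1 + π_2 + π_3 = 1.
π_1 = 0.3·π_1 + 0.4·π_2 + 0.5·π_3
π_2 = 0.5·π_1 + 0.3·π_2 + 0.2·π_3
Solving with the normalization constraint gives π = (0.3874, 0.3514, 0.2613).
So the stationary probability of state 4 is 0.2613.

0.2613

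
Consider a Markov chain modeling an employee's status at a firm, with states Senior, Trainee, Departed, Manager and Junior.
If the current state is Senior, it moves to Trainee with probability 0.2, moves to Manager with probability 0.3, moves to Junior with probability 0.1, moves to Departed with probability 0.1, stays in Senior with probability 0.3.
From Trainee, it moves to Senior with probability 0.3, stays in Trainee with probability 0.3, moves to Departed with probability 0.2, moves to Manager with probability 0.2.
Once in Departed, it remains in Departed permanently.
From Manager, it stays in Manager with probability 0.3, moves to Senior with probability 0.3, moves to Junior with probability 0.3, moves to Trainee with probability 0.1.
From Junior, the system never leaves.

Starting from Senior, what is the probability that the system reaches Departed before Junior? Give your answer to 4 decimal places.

0.3990

Let h(s) be the probability of absorption at Departed starting from transient state s. Then h(Departed) = 1 and h(Junior) = 0. By first-step analysis:
h(Senior) = 0.3·h(Senior) + 0.2·h(Trainee) + 0.1·1 + 0.3·h(Manager) + 0.1·0
h(Trainee) = 0.3·h(Senior) + 0.3·h(Trainee) + 0.2·1 + 0.2·h(Manager)
h(Manager) = 0.3·h(Senior) + 0.1·h(Trainee) + 0.3·h(Manager) + 0.3·0
Solving: h(Senior) = 0.3990, h(Trainee) = 0.5271, h(Manager) = 0.2463.
Starting from Senior, the probability is 0.3990.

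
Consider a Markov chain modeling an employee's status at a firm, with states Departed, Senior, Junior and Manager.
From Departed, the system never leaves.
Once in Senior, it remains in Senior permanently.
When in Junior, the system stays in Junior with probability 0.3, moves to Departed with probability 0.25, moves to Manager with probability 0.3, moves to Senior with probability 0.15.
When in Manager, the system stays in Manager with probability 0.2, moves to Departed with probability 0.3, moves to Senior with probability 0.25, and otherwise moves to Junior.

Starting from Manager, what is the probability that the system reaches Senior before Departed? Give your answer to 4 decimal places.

0.4381

Let h(s) be the probability of absorption at Senior starting from transient state s. Then h(Senior) = 1 and h(Departed) = 0. By first-step analysis:
h(Junior) = 0.25·0 + 0.15·1 + 0.3·h(Junior) + 0.3·h(Manager)
h(Manager) = 0.3·0 + 0.25·1 + 0.25·h(Junior) + 0.2·h(Manager)
Solving: h(Junior) = 0.4021, h(Manager) = 0.4381.
Starting from Manager, the probability is 0.4381.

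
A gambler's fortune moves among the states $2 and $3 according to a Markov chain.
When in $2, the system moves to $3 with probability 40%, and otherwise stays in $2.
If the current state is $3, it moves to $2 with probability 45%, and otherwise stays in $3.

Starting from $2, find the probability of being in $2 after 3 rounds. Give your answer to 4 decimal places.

0.5310

Propagate the distribution vector 3 rounds from $2.
After 0 rounds: (1.0000, 0.0000)
After 1 round: (0.6000, 0.4000)
After 2 rounds: (0.5400, 0.4600)
After 3 rounds: (0.5310, 0.4690)
P(in $2 after 3 rounds) = 0.5310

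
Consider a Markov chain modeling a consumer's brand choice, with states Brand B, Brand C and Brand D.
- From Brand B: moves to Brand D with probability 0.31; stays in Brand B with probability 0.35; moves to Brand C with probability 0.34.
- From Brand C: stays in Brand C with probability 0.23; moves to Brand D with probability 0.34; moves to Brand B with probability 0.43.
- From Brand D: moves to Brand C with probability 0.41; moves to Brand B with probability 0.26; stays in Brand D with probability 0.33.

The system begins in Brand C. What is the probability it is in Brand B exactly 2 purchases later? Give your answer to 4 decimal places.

Sum over the intermediate state after 1 purchase:
P = P(Brand C→Brand B)·P(Brand B→Brand B) + P(Brand C→Brand C)·P(Brand C→Brand B) + P(Brand C→Brand D)·P(Brand D→Brand B)
  = 0.43×0.35 + 0.23×0.43 + 0.34×0.26
  = 0.1505 + 0.0989 + 0.0884 = 0.3378

0.3378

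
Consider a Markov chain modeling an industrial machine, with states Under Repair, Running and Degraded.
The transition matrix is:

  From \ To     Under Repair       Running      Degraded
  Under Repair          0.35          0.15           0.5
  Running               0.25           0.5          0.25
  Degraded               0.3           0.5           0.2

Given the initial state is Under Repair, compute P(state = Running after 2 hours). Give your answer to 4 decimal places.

0.3775

Sum over the intermediate state after 1 hour:
P = P(Under Repair→Under Repair)·P(Under Repair→Running) + P(Under Repair→Running)·P(Running→Running) + P(Under Repair→Degraded)·P(Degraded→Running)
  = 0.35×0.15 + 0.15×0.5 + 0.5×0.5
  = 0.0525 + 0.0750 + 0.2500 = 0.3775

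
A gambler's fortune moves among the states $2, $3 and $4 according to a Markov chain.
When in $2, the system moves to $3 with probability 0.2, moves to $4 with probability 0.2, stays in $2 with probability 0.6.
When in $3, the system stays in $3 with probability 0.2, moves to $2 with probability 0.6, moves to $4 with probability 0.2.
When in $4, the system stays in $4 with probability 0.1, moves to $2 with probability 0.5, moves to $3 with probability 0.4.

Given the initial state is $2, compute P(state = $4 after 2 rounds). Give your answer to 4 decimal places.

Sum over the intermediate state after 1 round:
P = P($2→$2)·P($2→$4) + P($2→$3)·P($3→$4) + P($2→$4)·P($4→$4)
  = 0.6×0.2 + 0.2×0.2 + 0.2×0.1
  = 0.1200 + 0.0400 + 0.0200 = 0.1800

0.1800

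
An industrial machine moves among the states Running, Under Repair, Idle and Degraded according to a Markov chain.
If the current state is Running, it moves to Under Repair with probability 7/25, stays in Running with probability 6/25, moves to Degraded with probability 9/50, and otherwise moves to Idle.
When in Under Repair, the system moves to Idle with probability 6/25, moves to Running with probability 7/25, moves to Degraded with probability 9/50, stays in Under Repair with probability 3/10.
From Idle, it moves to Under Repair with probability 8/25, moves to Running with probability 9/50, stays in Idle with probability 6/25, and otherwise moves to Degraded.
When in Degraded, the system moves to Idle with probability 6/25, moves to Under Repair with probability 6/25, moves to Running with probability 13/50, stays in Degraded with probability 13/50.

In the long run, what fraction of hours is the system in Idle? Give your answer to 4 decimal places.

0.2544

Let the stationary distribution be π with π = πP and π_1 + π_2 + π_3 + π_4 = 1.
π_1 = 0.24·π_1 + 0.28·π_2 + 0.18·π_3 + 0.26·π_4
π_2 = 0.28·π_1 + 0.3·π_2 + 0.32·π_3 + 0.24·π_4
π_3 = 0.3·π_1 + 0.24·π_2 + 0.24·π_3 + 0.24·π_4
Solving with the normalization constraint gives π = (0.2406, 0.2872, 0.2544, 0.2178).
So the stationary probability of Idle is 0.2544.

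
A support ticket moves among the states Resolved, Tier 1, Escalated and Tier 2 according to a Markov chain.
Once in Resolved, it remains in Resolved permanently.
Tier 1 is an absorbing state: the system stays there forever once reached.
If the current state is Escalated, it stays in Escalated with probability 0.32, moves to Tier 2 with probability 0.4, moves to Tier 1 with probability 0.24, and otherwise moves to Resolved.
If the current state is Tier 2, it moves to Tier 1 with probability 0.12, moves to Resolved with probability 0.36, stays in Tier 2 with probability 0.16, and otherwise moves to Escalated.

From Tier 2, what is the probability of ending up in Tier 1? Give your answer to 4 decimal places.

Let h(s) be the probability of absorption at Tier 1 starting from transient state s. Then h(Tier 1) = 1 and h(Resolved) = 0. By first-step analysis:
h(Escalated) = 0.04·0 + 0.24·1 + 0.32·h(Escalated) + 0.4·h(Tier 2)
h(Tier 2) = 0.36·0 + 0.12·1 + 0.36·h(Escalated) + 0.16·h(Tier 2)
Solving: h(Escalated) = 0.5843, h(Tier 2) = 0.3933.
Starting from Tier 2, the probability is 0.3933.

0.3933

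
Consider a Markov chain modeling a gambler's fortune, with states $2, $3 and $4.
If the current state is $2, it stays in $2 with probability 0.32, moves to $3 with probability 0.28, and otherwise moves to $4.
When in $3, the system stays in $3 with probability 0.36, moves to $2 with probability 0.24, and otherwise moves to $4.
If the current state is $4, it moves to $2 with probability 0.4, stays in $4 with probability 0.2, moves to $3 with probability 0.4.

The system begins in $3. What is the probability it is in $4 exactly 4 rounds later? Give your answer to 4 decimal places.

Propagate the distribution vector 4 rounds from $3.
After 0 rounds: (0.0000, 1.0000, 0.0000)
After 1 round: (0.2400, 0.3600, 0.4000)
After 2 rounds: (0.3232, 0.3568, 0.3200)
After 3 rounds: (0.3171, 0.3469, 0.3360)
After 4 rounds: (0.3191, 0.3481, 0.3328)
P(in $4 after 4 rounds) = 0.3328

0.3328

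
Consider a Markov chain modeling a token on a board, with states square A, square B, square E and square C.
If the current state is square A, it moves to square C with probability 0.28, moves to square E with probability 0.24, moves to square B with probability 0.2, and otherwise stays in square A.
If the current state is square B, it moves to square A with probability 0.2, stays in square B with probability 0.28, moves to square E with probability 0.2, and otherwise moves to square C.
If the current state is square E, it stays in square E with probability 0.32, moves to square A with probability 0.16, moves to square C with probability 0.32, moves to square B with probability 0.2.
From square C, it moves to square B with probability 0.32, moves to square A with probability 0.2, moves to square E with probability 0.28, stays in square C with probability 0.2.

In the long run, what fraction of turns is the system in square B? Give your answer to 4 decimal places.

0.2537

Let the stationary distribution be π with π = πP and π_1 + π_2 + π_3 + π_4 = 1.
π_1 = 0.28·π_1 + 0.2·π_2 + 0.16·π_3 + 0.2·π_4
π_2 = 0.2·π_1 + 0.28·π_2 + 0.2·π_3 + 0.32·π_4
π_3 = 0.24·π_1 + 0.2·π_2 + 0.32·π_3 + 0.28·π_4
Solving with the normalization constraint gives π = (0.2060, 0.2537, 0.2619, 0.2784).
So the stationary probability of square B is 0.2537.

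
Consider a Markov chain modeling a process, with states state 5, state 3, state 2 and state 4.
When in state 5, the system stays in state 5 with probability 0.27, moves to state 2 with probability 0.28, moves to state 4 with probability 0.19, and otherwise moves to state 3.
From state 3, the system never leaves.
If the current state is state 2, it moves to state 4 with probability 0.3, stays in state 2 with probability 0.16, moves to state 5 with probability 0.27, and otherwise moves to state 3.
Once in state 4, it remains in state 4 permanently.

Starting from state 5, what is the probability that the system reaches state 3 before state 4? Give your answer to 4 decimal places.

Let h(s) be the probability of absorption at state 3 starting from transient state s. Then h(state 3) = 1 and h(state 4) = 0. By first-step analysis:
h(state 5) = 0.27·h(state 5) + 0.26·1 + 0.28·h(state 2) + 0.19·0
h(state 2) = 0.27·h(state 5) + 0.27·1 + 0.16·h(state 2) + 0.3·0
Solving: h(state 5) = 0.5469, h(state 2) = 0.4972.
Starting from state 5, the probability is 0.5469.

0.5469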